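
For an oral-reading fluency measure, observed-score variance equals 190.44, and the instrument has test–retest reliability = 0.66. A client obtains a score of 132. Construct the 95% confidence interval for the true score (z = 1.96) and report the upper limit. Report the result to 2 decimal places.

SD = √190.44 ≈ 13.80000
SEM = 13.80000×√(1 − 0.66000) ≈ 8.04671
1.96 × SEM ≈ 15.77156
Upper bound: 132 + 15.77156 = 147.77156

147.77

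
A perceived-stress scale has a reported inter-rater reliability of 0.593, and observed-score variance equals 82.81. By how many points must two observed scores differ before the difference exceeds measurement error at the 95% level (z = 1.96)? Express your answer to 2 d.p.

16.09

SD = √82.81 ≈ 9.10000
The standard error of measurement is 9.10000*√(1 − 0.59300) ≈ 9.10000*0.63797 ≈ 5.80549.
Standard error of the difference = 5.80549·√2 ≈ 8.21020
Smallest detectable difference = 1.96*8.21020 ≈ 16.09199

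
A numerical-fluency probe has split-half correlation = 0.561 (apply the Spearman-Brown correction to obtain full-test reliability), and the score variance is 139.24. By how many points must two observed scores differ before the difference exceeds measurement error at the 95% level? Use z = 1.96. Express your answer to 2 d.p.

SD = √139.24 ≈ 11.8000
r_full = 2·0.561 / (1 + 0.561) ≈ 0.7188
SEM = 11.8000*√(1 − 0.7188) ≈ 6.2577
SE_diff = SEM * √2 ≈ 6.2577 * 1.4142 ≈ 8.8497
Minimum reliable difference = 1.96 * SE_diff ≈ 1.96 * 8.8497 ≈ 17.3454

17.35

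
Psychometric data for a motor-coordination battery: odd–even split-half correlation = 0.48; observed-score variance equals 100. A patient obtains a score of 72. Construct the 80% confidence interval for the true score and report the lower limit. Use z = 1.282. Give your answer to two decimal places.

64.40

σ = 100^(1/2) = 10.000
Spearman-Brown: r = 2(0.48) / (1 + 0.48) = 0.960 / 1.480 ≈ 0.649
SEM = 10.000 · √(1 − 0.649) = 10.000 · √0.351 ≈ 10.000 · 0.593 ≈ 5.927
1.282 · SEM ≈ 7.599
Lower bound: 72 − 7.599 = 64.401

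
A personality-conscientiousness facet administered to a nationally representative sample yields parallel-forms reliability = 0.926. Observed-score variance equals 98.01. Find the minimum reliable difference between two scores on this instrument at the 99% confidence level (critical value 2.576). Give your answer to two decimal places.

9.81

SD = √98.01 = 9.9000
The standard error of measurement is 9.9000*√(1 − 0.9260) ≃ 9.9000*0.2720 ≃ 2.6931.
SE_diff = SEM * √2 ≃ 2.6931 * 1.4142 ≃ 3.8086
Smallest detectable difference = 2.576*3.8086 ≃ 9.8110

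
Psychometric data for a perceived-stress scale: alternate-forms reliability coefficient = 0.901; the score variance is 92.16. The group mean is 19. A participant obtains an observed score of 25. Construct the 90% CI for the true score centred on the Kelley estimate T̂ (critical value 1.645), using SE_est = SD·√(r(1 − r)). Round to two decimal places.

σ = 92.16^(1/2) = 9.60000
T̂ = 0.90100(25) + 0.09900(19) ≈ 24.40600
SE_est = 9.60000·√(0.90100·0.09900) ≈ 2.86716
90% CI: 24.40600 ± 4.71647 ≈ (19.68953, 29.12247)

[19.69, 29.12]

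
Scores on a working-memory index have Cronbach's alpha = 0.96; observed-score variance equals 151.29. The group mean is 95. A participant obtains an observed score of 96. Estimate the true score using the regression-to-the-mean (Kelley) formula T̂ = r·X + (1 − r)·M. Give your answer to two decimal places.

95.96

T̂ = 0.9600(96) + 0.0400(95) ≈ 95.9600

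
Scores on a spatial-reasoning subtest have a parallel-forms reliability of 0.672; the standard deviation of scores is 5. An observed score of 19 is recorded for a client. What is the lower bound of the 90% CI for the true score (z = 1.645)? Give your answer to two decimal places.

SEM = 5.0000×√(1 − 0.6720) ≃ 2.8636
Margin = 1.645 × 2.8636 ≃ 4.7106
Lower bound: 19 − 4.7106 = 14.2894

14.29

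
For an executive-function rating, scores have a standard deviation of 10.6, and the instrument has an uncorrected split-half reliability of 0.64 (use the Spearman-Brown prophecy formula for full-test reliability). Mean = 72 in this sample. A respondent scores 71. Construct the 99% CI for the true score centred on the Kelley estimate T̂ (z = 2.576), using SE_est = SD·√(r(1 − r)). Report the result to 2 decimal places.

Full-length reliability (Spearman-Brown) = 2(0.64)/(1+0.64) ≈ 0.78049
T̂ = r·X + (1 − r)·M = 0.78049*71 + 0.21951*72 ≈ 55.41463 + 15.80488 ≈ 71.21951
SE_est = SD * √(r(1 − r)) = 10.60000 * √0.17133 ≈ 10.60000 * 0.41392 ≈ 4.38751
99% CI: 71.21951 ± 11.30223 ≈ (59.91728, 82.52174)

[59.92, 82.52]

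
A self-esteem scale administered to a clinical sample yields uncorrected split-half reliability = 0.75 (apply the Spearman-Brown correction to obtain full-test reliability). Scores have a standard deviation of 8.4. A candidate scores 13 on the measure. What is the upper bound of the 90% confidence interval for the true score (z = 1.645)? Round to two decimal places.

18.22

r_full = 2·0.75 / (1 + 0.75) ≈ 0.857
The standard error of measurement is 8.400·√(1 − 0.857) ≈ 8.400·0.378 ≈ 3.175.
Margin = 1.645 · 3.175 ≈ 5.223
Upper limit = 13 + 5.223 ≈ 18.223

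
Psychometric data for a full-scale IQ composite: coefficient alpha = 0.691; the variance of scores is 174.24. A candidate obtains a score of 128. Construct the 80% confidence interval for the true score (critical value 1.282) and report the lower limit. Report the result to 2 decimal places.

118.59

SD = √174.24 ≈ 13.2000
SEM = 13.2000 * √(1 − 0.6910) = 13.2000 * √0.3090 ≈ 13.2000 * 0.5559 ≈ 7.3376
Margin = 1.282 * 7.3376 ≈ 9.4068
Lower limit = 128 − 9.4068 ≈ 118.5932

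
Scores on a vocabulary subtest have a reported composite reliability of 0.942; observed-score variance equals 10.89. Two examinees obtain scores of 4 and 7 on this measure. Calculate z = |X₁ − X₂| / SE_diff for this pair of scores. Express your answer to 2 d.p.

2.67

SD = √10.89 = 3.30000
SEM = 3.30000·√(1 − 0.94200) ≃ 0.79475
Standard error of the difference = 0.79475·√2 ≃ 1.12394
z = |4 − 7| / 1.12394 = 3 / 1.12394 ≃ 2.66918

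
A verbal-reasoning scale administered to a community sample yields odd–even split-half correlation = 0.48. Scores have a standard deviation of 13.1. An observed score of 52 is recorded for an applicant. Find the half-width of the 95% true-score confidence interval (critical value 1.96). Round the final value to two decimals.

r_full = 2·0.48 / (1 + 0.48) ≈ 0.649
SEM = 13.100 · √(1 − 0.649) = 13.100 · √0.351 ≈ 13.100 · 0.593 ≈ 7.765
1.96 · SEM ≈ 15.219

15.22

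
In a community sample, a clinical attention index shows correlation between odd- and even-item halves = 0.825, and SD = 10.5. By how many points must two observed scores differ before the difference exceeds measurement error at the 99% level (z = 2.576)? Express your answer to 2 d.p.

11.85

r_full = 2·0.825 / (1 + 0.825) ≃ 0.90411
SEM = 10.50000*√(1 − 0.90411) ≃ 3.25145
Standard error of the difference = 3.25145·√2 ≃ 4.59824
Minimum reliable difference = 2.576 * SE_diff ≃ 2.576 * 4.59824 ≃ 11.84507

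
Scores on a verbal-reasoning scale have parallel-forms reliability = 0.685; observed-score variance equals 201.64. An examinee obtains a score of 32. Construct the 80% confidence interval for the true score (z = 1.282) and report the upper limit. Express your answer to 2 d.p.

42.22

SD = √201.64 ≈ 14.2000
SEM = 14.2000 · √(1 − 0.6850) = 14.2000 · √0.3150 ≈ 14.2000 · 0.5612 ≈ 7.9697
Half-width = 1.282·7.9697 ≈ 10.2172
Upper bound: 32 + 10.2172 = 42.2172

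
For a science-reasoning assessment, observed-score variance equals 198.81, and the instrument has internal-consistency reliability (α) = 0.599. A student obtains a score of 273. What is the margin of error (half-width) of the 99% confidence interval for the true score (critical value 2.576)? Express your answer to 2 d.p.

23.00

SD = √198.81 = 14.100
The standard error of measurement is 14.100×√(1 − 0.599) ≃ 14.100×0.633 ≃ 8.929.
2.576 × SEM ≃ 23.000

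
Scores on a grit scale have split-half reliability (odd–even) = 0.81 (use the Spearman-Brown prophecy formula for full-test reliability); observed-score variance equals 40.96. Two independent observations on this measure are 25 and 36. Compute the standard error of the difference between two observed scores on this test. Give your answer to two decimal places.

2.93

σ = 40.96^(1/2) = 6.40000
Full-length reliability (Spearman-Brown) = 2(0.81)/(1+0.81) ≃ 0.89503
SEM = 6.40000 · √(1 − 0.89503) = 6.40000 · √0.10497 ≃ 6.40000 · 0.32399 ≃ 2.07356
SE_diff = √2 · SEM ≃ 2.93246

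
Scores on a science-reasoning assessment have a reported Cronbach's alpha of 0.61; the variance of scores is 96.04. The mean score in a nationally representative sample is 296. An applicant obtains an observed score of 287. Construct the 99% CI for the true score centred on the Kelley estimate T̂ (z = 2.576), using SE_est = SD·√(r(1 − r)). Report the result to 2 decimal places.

[278.20, 302.82]

σ = 96.04^(1/2) = 9.8000
T̂ = 0.6100(287) + 0.3900(296) ≈ 290.5100
SE_est = SD * √(r(1 − r)) = 9.8000 * √0.2379 ≈ 9.8000 * 0.4877 ≈ 4.7799
99% CI: 290.5100 ± 12.3131 ≈ (278.1969, 302.8231)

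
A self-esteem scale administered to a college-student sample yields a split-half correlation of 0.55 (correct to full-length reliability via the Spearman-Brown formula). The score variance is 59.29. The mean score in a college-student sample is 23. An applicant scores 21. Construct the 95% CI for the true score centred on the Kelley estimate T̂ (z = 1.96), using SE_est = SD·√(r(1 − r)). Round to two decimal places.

[14.73, 28.43]

SD = √59.29 = 7.700
r_full = 2·0.55 / (1 + 0.55) ≈ 0.710
T̂ = 0.710(21) + 0.290(23) ≈ 21.581
SE_est = SD · √(r(1 − r)) = 7.700 · √0.206 ≈ 7.700 · 0.454 ≈ 3.495
CI = 21.581 ± 1.96 · 3.495 → [14.730, 28.431]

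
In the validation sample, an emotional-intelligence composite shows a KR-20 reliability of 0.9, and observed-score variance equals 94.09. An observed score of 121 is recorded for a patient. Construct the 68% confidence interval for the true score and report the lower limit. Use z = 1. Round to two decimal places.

σ = 94.09^(1/2) = 9.7000
SEM = 9.7000·√(1 − 0.9000) ≈ 3.0674
Half-width = 1·3.0674 ≈ 3.0674
Lower limit = 121 − 3.0674 ≈ 117.9326

117.93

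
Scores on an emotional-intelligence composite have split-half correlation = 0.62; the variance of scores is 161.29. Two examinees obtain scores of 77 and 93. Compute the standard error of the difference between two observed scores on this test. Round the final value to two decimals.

8.70

σ = 161.29^(1/2) = 12.700
r_full = 2·0.62 / (1 + 0.62) ≈ 0.765
SEM = 12.700 * √(1 − 0.765) = 12.700 * √0.235 ≈ 12.700 * 0.484 ≈ 6.151
SE_diff = SEM * √2 ≈ 6.151 * 1.414 ≈ 8.699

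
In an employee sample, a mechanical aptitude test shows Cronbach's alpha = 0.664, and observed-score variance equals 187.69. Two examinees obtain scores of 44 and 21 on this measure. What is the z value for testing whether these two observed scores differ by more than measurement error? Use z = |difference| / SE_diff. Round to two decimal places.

σ = 187.69^(1/2) = 13.7000
SEM = 13.7000·√(1 − 0.6640) ≃ 7.9413
Standard error of the difference = 7.9413·√2 ≃ 11.2307
z = |44 − 21| / 11.2307 = 23 / 11.2307 ≃ 2.0480

2.05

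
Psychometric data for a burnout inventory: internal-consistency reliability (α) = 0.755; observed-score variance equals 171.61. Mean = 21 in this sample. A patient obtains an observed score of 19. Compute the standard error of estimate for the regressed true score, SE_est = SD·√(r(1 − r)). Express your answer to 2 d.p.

σ = 171.61^(1/2) = 13.1000
SE_est = 13.1000·√(0.7550·0.2450) ≈ 5.6341

5.63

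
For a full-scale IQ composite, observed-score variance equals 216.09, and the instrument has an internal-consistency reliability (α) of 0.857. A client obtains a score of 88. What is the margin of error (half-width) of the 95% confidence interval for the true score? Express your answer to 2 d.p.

σ = 216.09^(1/2) = 14.70000
SEM = 14.70000 × √(1 − 0.85700) = 14.70000 × √0.14300 ≃ 14.70000 × 0.37815 ≃ 5.55886
1.96 × SEM ≃ 10.89536

10.90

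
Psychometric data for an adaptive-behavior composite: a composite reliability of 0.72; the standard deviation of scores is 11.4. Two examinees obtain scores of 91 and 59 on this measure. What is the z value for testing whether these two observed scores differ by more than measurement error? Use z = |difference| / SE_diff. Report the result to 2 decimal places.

3.75

The standard error of measurement is 11.4000*√(1 − 0.7200) ≈ 11.4000*0.5292 ≈ 6.0323.
Standard error of the difference = 6.0323·√2 ≈ 8.5310
z = 32 / 8.5310 ≈ 3.7510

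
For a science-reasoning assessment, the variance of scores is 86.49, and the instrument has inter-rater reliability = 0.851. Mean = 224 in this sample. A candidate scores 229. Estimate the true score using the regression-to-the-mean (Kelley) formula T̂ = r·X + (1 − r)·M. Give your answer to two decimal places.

T̂ = r·X + (1 − r)·M = 0.851·229 + 0.149·224 = 194.879 + 33.376 ≃ 228.255

228.26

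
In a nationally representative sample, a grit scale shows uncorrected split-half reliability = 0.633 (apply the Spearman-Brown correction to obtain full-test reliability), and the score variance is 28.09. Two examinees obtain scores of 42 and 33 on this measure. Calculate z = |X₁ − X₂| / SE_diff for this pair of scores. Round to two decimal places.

2.53

SD = √28.09 = 5.300
Spearman-Brown: r = 2(0.633) / (1 + 0.633) = 1.266 / 1.633 ≈ 0.775
SEM = 5.300 × √(1 − 0.775) = 5.300 × √0.225 ≈ 5.300 × 0.474 ≈ 2.513
SE_diff = √2 × SEM ≈ 3.553
z = |42 − 33| / 3.553 = 9 / 3.553 ≈ 2.533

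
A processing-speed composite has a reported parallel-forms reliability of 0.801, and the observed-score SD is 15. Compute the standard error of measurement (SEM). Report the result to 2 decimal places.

The standard error of measurement is 15.000*√(1 − 0.801) ≈ 15.000*0.446 ≈ 6.691.

6.69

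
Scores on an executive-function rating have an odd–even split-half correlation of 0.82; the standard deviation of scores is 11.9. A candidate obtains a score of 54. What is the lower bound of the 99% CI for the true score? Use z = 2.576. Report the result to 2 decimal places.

Spearman-Brown: r = 2(0.82) / (1 + 0.82) = 1.640 / 1.820 ≈ 0.901
The standard error of measurement is 11.900*√(1 − 0.901) ≈ 11.900*0.314 ≈ 3.742.
Half-width = 2.576*3.742 ≈ 9.640
Lower limit = 54 − 9.640 ≈ 44.360

44.36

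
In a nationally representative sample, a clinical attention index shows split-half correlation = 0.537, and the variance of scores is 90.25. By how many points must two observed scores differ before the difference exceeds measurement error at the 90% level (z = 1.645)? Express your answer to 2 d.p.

12.13

SD = √90.25 = 9.50000
r_full = 2·0.537 / (1 + 0.537) ≈ 0.69876
SEM = 9.50000 × √(1 − 0.69876) = 9.50000 × √0.30124 ≈ 9.50000 × 0.54885 ≈ 5.21407
SE_diff = √2 × SEM ≈ 7.37381
Minimum reliable difference = 1.645 × SE_diff ≈ 1.645 × 7.37381 ≈ 12.12992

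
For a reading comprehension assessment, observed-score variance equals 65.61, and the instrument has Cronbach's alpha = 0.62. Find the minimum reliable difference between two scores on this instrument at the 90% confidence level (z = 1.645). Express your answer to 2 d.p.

11.62

σ = 65.61^(1/2) = 8.100
SEM = 8.100 × √(1 − 0.620) = 8.100 × √0.380 ≃ 8.100 × 0.616 ≃ 4.993
SE_diff = SEM × √2 ≃ 4.993 × 1.414 ≃ 7.061
Minimum reliable difference = 1.645 × SE_diff ≃ 1.645 × 7.061 ≃ 11.616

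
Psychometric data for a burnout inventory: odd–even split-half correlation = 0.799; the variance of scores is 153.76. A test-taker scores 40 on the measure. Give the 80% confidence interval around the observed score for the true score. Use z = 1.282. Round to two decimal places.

[34.69, 45.31]

σ = 153.76^(1/2) = 12.4000
r_full = 2·0.799 / (1 + 0.799) ≃ 0.8883
The standard error of measurement is 12.4000*√(1 − 0.8883) ≃ 12.4000*0.3343 ≃ 4.1448.
1.282 * SEM ≃ 5.3136
80% CI: 40 ± 5.3136 = [34.6864, 45.3136]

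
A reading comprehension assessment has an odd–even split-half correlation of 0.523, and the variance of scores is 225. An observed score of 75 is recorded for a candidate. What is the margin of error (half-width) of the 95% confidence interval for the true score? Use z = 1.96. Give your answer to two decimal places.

SD = √225 ≈ 15.000
r_full = 2·0.523 / (1 + 0.523) ≈ 0.687
The standard error of measurement is 15.000·√(1 − 0.687) ≈ 15.000·0.560 ≈ 8.395.
Half-width = 1.96·8.395 ≈ 16.453

16.45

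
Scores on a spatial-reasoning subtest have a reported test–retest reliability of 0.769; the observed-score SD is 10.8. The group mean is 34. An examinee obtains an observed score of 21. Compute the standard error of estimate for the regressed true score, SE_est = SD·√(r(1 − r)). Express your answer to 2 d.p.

SE_est = SD * √(r(1 − r)) = 10.80000 * √0.17764 ≈ 10.80000 * 0.42147 ≈ 4.55190

4.55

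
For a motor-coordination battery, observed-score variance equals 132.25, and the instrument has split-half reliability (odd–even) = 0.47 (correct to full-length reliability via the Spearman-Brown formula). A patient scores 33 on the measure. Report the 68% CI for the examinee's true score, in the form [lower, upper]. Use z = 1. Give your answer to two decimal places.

SD = √132.25 ≈ 11.5000
Spearman-Brown: r = 2(0.47) / (1 + 0.47) = 0.9400 / 1.4700 ≈ 0.6395
The standard error of measurement is 11.5000*√(1 − 0.6395) ≈ 11.5000*0.6005 ≈ 6.9052.
1 * SEM ≈ 6.9052
CI = 33 ± 6.9052 → [26.0948, 39.9052]

[26.09, 39.91]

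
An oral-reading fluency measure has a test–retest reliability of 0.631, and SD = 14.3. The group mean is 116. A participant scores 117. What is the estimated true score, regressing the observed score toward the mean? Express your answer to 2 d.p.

116.63

Estimated true score = 0.631·117 + (1 − 0.631)·116 ≈ 116.631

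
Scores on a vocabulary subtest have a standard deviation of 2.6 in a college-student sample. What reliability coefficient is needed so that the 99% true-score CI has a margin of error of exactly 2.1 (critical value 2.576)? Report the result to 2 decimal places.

0.90

SEM needed = half-width / z = 2.1/2.576 ≈ 0.81522
r = 1 − (SEM / SD)² = 1 − (0.81522 / 2.6)² ≈ 1 − 0.09831 ≈ 0.90169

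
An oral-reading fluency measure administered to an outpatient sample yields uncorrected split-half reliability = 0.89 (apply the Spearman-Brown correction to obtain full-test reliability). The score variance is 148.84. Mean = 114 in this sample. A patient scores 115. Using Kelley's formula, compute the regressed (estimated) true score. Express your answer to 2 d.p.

Full-length reliability (Spearman-Brown) = 2(0.89)/(1+0.89) ≈ 0.94180
T̂ = 0.94180(115) + 0.05820(114) ≈ 114.94180

114.94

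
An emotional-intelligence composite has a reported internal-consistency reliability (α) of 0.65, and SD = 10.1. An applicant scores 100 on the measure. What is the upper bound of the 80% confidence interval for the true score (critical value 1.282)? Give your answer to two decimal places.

SEM = 10.100×√(1 − 0.650) ≃ 5.975
Half-width = 1.282×5.975 ≃ 7.660
Upper bound: 100 + 7.660 = 107.660

107.66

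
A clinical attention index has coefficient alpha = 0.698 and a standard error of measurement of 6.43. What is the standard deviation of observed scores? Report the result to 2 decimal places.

11.70

SD = 6.43 / √(1 − 0.698) ≈ 11.70058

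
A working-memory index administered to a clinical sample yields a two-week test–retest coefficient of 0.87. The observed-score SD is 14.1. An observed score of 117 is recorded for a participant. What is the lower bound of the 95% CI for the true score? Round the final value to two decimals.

SEM = 14.10000 × √(1 − 0.87000) = 14.10000 × √0.13000 ≈ 14.10000 × 0.36056 ≈ 5.08383
Margin = 1.96 × 5.08383 ≈ 9.96430
Lower bound: 117 − 9.96430 = 107.03570

107.04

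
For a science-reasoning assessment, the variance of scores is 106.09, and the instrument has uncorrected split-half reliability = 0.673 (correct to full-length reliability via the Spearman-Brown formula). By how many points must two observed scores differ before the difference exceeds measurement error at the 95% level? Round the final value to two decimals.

12.62

SD = √106.09 ≈ 10.300
Spearman-Brown: r = 2(0.673) / (1 + 0.673) = 1.346 / 1.673 ≈ 0.805
SEM = 10.300 · √(1 − 0.805) = 10.300 · √0.195 ≈ 10.300 · 0.442 ≈ 4.554
SE_diff = SEM · √2 ≈ 4.554 · 1.414 ≈ 6.440
Smallest detectable difference = 1.96·6.440 ≈ 12.622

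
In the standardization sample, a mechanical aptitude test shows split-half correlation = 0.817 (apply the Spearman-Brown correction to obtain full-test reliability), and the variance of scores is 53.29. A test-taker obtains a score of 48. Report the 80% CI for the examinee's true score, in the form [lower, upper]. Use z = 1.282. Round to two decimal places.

SD = √53.29 ≈ 7.3000
r_full = 2·0.817 / (1 + 0.817) ≈ 0.8993
SEM = 7.3000 × √(1 − 0.8993) = 7.3000 × √0.1007 ≈ 7.3000 × 0.3174 ≈ 2.3167
1.282 × SEM ≈ 2.9700
CI = 48 ± 2.9700 → [45.0300, 50.9700]

[45.03, 50.97]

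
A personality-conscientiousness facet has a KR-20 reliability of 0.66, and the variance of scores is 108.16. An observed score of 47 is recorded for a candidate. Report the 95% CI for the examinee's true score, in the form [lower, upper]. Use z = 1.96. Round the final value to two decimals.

[35.11, 58.89]

SD = √108.16 ≈ 10.4000
SEM = 10.4000·√(1 − 0.6600) ≈ 6.0642
Margin = 1.96 · 6.0642 ≈ 11.8858
95% CI: 47 ± 11.8858 = [35.1142, 58.8858]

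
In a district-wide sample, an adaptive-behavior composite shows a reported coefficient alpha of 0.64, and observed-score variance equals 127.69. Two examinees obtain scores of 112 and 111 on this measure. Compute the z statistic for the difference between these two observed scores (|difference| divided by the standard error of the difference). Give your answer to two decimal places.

SD = √127.69 ≈ 11.30000
SEM = 11.30000×√(1 − 0.64000) ≈ 6.78000
SE_diff = √2 × SEM ≈ 9.58837
z = |112 − 111| / 9.58837 = 1 / 9.58837 ≈ 0.10429

0.10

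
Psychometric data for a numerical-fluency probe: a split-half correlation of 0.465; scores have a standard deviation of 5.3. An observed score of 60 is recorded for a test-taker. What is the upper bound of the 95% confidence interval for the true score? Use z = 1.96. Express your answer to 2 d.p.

Spearman-Brown: r = 2(0.465) / (1 + 0.465) = 0.93000 / 1.46500 ≈ 0.63481
The standard error of measurement is 5.30000×√(1 − 0.63481) ≈ 5.30000×0.60431 ≈ 3.20283.
Margin = 1.96 × 3.20283 ≈ 6.27755
Upper bound: 60 + 6.27755 = 66.27755

66.28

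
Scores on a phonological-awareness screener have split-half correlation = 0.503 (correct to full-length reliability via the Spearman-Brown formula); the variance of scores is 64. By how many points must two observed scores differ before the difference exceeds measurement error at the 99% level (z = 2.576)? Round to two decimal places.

σ = 64^(1/2) = 8.00000
r_full = 2·0.503 / (1 + 0.503) ≈ 0.66933
SEM = 8.00000 * √(1 − 0.66933) = 8.00000 * √0.33067 ≈ 8.00000 * 0.57504 ≈ 4.60033
SE_diff = √2 * SEM ≈ 6.50584
Minimum reliable difference = 2.576 * SE_diff ≈ 2.576 * 6.50584 ≈ 16.75906

16.76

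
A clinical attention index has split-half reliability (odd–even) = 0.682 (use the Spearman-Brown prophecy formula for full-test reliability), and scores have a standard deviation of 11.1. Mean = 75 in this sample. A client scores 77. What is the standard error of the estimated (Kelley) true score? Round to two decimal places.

r_full = 2·0.682 / (1 + 0.682) ≃ 0.811
SE_est = SD × √(r(1 − r)) = 11.100 × √0.153 ≃ 11.100 × 0.392 ≃ 4.346

4.35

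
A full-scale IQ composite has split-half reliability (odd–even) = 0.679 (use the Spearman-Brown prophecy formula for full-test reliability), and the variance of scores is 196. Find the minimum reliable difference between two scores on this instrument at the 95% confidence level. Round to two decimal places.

16.97

SD = √196 = 14.00000
r_full = 2·0.679 / (1 + 0.679) ≈ 0.80881
The standard error of measurement is 14.00000·√(1 − 0.80881) ≈ 14.00000·0.43725 ≈ 6.12146.
Standard error of the difference = 6.12146·√2 ≈ 8.65706
Smallest detectable difference = 1.96·8.65706 ≈ 16.96783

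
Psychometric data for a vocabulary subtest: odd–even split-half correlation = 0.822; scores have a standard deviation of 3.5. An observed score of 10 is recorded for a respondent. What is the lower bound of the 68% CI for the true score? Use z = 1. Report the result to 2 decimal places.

Full-length reliability (Spearman-Brown) = 2(0.822)/(1+0.822) ≃ 0.902
SEM = 3.500 * √(1 − 0.902) = 3.500 * √0.098 ≃ 3.500 * 0.313 ≃ 1.094
Half-width = 1*1.094 ≃ 1.094
Lower limit = 10 − 1.094 ≃ 8.906

8.91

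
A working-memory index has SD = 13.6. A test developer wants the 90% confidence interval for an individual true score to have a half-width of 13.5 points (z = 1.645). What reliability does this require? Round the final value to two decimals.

0.64

SEM needed = half-width / z = 13.5/1.645 ≈ 8.2067
Required reliability = 1 − (SEM/SD)² = 1 − 0.3641 ≈ 0.6359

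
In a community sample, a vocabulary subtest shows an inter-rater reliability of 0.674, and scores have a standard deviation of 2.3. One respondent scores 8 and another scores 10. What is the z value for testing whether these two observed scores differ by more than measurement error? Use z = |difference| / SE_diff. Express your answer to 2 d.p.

SEM = 2.30000 × √(1 − 0.67400) = 2.30000 × √0.32600 ≈ 2.30000 × 0.57096 ≈ 1.31322
SE_diff = √2 × SEM ≈ 1.85717
z = 2 / 1.85717 ≈ 1.07691

1.08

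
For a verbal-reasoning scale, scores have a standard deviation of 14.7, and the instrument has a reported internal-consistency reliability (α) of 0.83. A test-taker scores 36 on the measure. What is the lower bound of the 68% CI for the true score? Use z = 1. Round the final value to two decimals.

The standard error of measurement is 14.700*√(1 − 0.830) ≈ 14.700*0.412 ≈ 6.061.
1 * SEM ≈ 6.061
Lower limit = 36 − 6.061 ≈ 29.939

29.94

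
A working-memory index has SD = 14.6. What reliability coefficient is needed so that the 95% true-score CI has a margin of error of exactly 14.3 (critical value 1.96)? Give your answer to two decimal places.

SEM needed = half-width / z = 14.3/1.96 ≈ 7.29592
r = 1 − (SEM / SD)² = 1 − (7.29592 / 14.6)² ≈ 1 − 0.24972 ≈ 0.75028

0.75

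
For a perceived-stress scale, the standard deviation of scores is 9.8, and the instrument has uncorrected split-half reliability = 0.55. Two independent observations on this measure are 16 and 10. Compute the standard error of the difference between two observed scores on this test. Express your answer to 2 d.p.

7.47

r_full = 2·0.55 / (1 + 0.55) ≃ 0.710
The standard error of measurement is 9.800*√(1 − 0.710) ≃ 9.800*0.539 ≃ 5.280.
Standard error of the difference = 5.280·√2 ≃ 7.468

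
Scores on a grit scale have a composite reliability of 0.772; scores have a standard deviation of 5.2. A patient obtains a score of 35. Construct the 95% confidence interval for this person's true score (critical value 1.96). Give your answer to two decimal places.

[30.13, 39.87]

SEM = 5.2000 * √(1 − 0.7720) = 5.2000 * √0.2280 ≃ 5.2000 * 0.4775 ≃ 2.4830
Half-width = 1.96*2.4830 ≃ 4.8666
Interval: (30.1334, 39.8666)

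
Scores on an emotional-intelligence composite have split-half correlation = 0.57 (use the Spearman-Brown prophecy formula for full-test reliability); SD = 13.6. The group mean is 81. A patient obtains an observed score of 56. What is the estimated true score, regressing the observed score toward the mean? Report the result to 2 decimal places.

62.85

r_full = 2·0.57 / (1 + 0.57) ≈ 0.726
T̂ = 0.726(56) + 0.274(81) ≈ 62.847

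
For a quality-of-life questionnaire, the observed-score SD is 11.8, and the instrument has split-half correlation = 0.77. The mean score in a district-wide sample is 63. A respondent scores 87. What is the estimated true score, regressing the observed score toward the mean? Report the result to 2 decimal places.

r_full = 2·0.77 / (1 + 0.77) ≈ 0.870
Estimated true score = 0.870*87 + (1 − 0.870)*63 ≈ 83.881

83.88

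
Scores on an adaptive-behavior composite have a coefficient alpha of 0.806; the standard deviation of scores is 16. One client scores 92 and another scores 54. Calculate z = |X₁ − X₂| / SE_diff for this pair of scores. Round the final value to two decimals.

3.81

SEM = 16.0000 × √(1 − 0.8060) = 16.0000 × √0.1940 ≈ 16.0000 × 0.4405 ≈ 7.0473
SE_diff = √2 × SEM ≈ 9.9663
z = 38 / 9.9663 ≈ 3.8128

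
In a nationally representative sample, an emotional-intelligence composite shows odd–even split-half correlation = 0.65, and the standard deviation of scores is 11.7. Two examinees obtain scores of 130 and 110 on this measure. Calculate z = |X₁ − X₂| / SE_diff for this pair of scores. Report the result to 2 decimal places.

2.62

Full-length reliability (Spearman-Brown) = 2(0.65)/(1+0.65) ≈ 0.788
SEM = 11.700 · √(1 − 0.788) = 11.700 · √0.212 ≈ 11.700 · 0.461 ≈ 5.389
SE_diff = SEM · √2 ≈ 5.389 · 1.414 ≈ 7.621
z = |130 − 110| / 7.621 = 20 / 7.621 ≈ 2.624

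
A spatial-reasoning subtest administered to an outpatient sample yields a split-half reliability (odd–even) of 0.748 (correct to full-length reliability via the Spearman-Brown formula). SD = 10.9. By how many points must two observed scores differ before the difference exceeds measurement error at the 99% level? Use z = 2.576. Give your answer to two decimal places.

15.08

Full-length reliability (Spearman-Brown) = 2(0.748)/(1+0.748) ≈ 0.8558
SEM = 10.9000 × √(1 − 0.8558) = 10.9000 × √0.1442 ≈ 10.9000 × 0.3797 ≈ 4.1386
SE_diff = SEM × √2 ≈ 4.1386 × 1.4142 ≈ 5.8529
Minimum reliable difference = 2.576 × SE_diff ≈ 2.576 × 5.8529 ≈ 15.0771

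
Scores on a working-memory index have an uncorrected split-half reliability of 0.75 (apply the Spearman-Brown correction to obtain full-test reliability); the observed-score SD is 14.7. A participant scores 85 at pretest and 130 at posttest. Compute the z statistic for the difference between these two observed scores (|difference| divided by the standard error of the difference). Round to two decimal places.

r_full = 2·0.75 / (1 + 0.75) ≈ 0.8571
SEM = 14.7000 · √(1 − 0.8571) = 14.7000 · √0.1429 ≈ 14.7000 · 0.3780 ≈ 5.5561
SE_diff = SEM · √2 ≈ 5.5561 · 1.4142 ≈ 7.8575
z = 45 / 7.8575 ≈ 5.7270

5.73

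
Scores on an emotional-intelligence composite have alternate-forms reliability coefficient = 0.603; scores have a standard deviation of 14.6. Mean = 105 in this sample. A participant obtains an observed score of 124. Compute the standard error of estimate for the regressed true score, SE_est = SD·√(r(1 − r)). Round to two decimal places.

SE_est = SD · √(r(1 − r)) = 14.600 · √0.239 ≈ 14.600 · 0.489 ≈ 7.143

7.14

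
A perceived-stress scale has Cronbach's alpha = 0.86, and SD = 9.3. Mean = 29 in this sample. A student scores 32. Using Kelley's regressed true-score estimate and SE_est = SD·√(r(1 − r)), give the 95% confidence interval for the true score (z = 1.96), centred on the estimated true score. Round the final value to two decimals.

[25.26, 37.90]

T̂ = r·X + (1 − r)·M = 0.8600·32 + 0.1400·29 = 27.5200 + 4.0600 ≈ 31.5800
SE_est = SD · √(r(1 − r)) = 9.3000 · √0.1204 ≈ 9.3000 · 0.3470 ≈ 3.2270
CI = 31.5800 ± 1.96 · 3.2270 → [25.2551, 37.9049]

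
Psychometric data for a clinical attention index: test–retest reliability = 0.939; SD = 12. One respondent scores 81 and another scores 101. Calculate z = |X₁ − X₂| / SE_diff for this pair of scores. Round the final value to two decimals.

SEM = 12.00000 * √(1 − 0.93900) = 12.00000 * √0.06100 ≈ 12.00000 * 0.24698 ≈ 2.96378
SE_diff = SEM * √2 ≈ 2.96378 * 1.41421 ≈ 4.19142
z = |81 − 101| / 4.19142 = 20 / 4.19142 ≈ 4.77165

4.77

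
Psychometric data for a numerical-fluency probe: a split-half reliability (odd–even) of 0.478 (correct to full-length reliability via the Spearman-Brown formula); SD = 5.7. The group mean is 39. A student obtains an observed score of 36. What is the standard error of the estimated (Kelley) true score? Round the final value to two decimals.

Full-length reliability (Spearman-Brown) = 2(0.478)/(1+0.478) ≈ 0.6468
SE_est = SD * √(r(1 − r)) = 5.7000 * √0.2284 ≈ 5.7000 * 0.4780 ≈ 2.7244

2.72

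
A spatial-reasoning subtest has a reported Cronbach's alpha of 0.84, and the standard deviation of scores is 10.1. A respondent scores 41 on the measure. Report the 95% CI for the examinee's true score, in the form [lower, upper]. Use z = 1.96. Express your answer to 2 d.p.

[33.08, 48.92]

SEM = 10.100 × √(1 − 0.840) = 10.100 × √0.160 ≈ 10.100 × 0.400 ≈ 4.040
Margin = 1.96 × 4.040 ≈ 7.918
CI = 41 ± 7.918 → [33.082, 48.918]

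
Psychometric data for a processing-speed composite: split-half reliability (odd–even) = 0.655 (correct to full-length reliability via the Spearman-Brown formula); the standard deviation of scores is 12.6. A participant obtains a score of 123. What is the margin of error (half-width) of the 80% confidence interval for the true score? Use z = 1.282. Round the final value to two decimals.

7.38

Full-length reliability (Spearman-Brown) = 2(0.655)/(1+0.655) ≃ 0.792
SEM = 12.600 · √(1 − 0.792) = 12.600 · √0.208 ≃ 12.600 · 0.457 ≃ 5.753
Margin = 1.282 · 5.753 ≃ 7.375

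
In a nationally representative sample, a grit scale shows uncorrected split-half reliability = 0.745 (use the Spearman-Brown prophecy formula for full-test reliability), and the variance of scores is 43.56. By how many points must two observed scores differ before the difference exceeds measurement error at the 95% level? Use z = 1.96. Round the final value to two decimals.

6.99

SD = √43.56 = 6.6000
r_full = 2·0.745 / (1 + 0.745) ≃ 0.8539
SEM = 6.6000 · √(1 − 0.8539) = 6.6000 · √0.1461 ≃ 6.6000 · 0.3823 ≃ 2.5230
SE_diff = SEM · √2 ≃ 2.5230 · 1.4142 ≃ 3.5681
Smallest detectable difference = 1.96·3.5681 ≃ 6.9934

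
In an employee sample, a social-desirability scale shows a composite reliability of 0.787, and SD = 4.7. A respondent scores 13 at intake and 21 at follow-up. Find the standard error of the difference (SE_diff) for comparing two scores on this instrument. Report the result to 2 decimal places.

3.07

SEM = 4.7000 * √(1 − 0.7870) = 4.7000 * √0.2130 ≈ 4.7000 * 0.4615 ≈ 2.1691
SE_diff = √2 * SEM ≈ 3.0676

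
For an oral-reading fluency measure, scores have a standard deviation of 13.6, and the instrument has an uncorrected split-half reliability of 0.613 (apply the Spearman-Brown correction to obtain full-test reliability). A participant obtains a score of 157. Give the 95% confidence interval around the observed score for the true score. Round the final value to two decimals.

[143.94, 170.06]

Spearman-Brown: r = 2(0.613) / (1 + 0.613) = 1.226 / 1.613 ≈ 0.760
SEM = 13.600×√(1 − 0.760) ≈ 6.662
Half-width = 1.96×6.662 ≈ 13.057
CI = 157 ± 13.057 → [143.943, 170.057]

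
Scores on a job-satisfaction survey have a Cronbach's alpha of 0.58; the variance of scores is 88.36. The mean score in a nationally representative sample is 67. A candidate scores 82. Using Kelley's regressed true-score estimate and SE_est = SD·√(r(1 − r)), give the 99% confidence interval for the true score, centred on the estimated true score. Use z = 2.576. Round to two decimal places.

SD = √88.36 ≃ 9.40000
T̂ = 0.58000(82) + 0.42000(67) ≃ 75.70000
SE_est = 9.40000×√(0.58000×0.42000) ≃ 4.63945
CI = 75.70000 ± 2.576 × 4.63945 → [63.74878, 87.65122]

[63.75, 87.65]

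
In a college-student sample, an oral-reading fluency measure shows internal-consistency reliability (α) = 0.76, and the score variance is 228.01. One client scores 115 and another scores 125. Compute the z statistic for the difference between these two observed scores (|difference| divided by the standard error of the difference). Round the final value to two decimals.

0.96

σ = 228.01^(1/2) = 15.1000
SEM = 15.1000·√(1 − 0.7600) ≈ 7.3975
SE_diff = SEM · √2 ≈ 7.3975 · 1.4142 ≈ 10.4616
z = 10 / 10.4616 ≈ 0.9559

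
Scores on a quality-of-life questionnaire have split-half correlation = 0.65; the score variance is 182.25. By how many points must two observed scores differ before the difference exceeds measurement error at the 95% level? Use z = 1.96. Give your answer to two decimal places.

17.23

SD = √182.25 = 13.5000
Spearman-Brown: r = 2(0.65) / (1 + 0.65) = 1.3000 / 1.6500 ≃ 0.7879
SEM = 13.5000 · √(1 − 0.7879) = 13.5000 · √0.2121 ≃ 13.5000 · 0.4606 ≃ 6.2176
SE_diff = √2 · SEM ≃ 8.7931
Minimum reliable difference = 1.96 · SE_diff ≃ 1.96 · 8.7931 ≃ 17.2344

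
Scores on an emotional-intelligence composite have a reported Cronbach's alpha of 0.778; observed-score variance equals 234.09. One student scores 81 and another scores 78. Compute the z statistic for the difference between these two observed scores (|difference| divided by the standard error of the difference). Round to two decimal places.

SD = √234.09 ≃ 15.300
SEM = 15.300*√(1 − 0.778) ≃ 7.209
SE_diff = √2 * SEM ≃ 10.195
z = |81 − 78| / 10.195 = 3 / 10.195 ≃ 0.294

0.29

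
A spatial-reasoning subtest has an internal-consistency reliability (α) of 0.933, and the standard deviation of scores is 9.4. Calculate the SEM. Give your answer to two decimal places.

2.43

SEM = 9.4000*√(1 − 0.9330) ≃ 2.4331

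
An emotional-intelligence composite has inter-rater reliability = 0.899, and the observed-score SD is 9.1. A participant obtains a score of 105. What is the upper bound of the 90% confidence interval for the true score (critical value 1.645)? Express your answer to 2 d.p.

109.76

SEM = 9.1000×√(1 − 0.8990) ≈ 2.8920
Half-width = 1.645×2.8920 ≈ 4.7574
Upper limit = 105 + 4.7574 ≈ 109.7574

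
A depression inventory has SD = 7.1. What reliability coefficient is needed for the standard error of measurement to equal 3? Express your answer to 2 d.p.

r = 1 − (SEM / SD)² = 1 − (3.00000 / 7.1)² ≈ 1 − 0.17854 ≈ 0.82146

0.82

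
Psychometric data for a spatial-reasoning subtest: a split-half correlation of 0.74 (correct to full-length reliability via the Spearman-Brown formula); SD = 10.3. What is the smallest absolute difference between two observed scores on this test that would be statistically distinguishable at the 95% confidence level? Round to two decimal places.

r_full = 2·0.74 / (1 + 0.74) ≃ 0.851
The standard error of measurement is 10.300*√(1 − 0.851) ≃ 10.300*0.387 ≃ 3.982.
SE_diff = √2 * SEM ≃ 5.631
Minimum reliable difference = 1.96 * SE_diff ≃ 1.96 * 5.631 ≃ 11.036

11.04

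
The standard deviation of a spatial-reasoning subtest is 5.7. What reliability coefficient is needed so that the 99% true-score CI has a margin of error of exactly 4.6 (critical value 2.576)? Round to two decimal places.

Required SEM = 4.6 / 2.576 ≃ 1.78571
r = 1 − (SEM / SD)² = 1 − (1.78571 / 5.7)² ≃ 1 − 0.09815 ≃ 0.90185

0.90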